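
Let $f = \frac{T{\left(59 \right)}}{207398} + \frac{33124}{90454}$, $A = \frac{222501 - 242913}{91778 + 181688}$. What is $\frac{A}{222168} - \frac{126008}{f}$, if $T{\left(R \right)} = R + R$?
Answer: $- \frac{4697152205814783922231}{13671801565477212} \approx -3.4357 \cdot 10^{5}$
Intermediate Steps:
$T{\left(R \right)} = 2 R$
$A = - \frac{10206}{136733}$ ($A = - \frac{20412}{273466} = \left(-20412\right) \frac{1}{273466} = - \frac{10206}{136733} \approx -0.074642$)
$f = \frac{2700363}{7362629}$ ($f = \frac{2 \cdot 59}{207398} + \frac{33124}{90454} = 118 \cdot \frac{1}{207398} + 33124 \cdot \frac{1}{90454} = \frac{59}{103699} + \frac{26}{71} = \frac{2700363}{7362629} \approx 0.36677$)
$\frac{A}{222168} - \frac{126008}{f} = - \frac{10206}{136733 \cdot 222168} - \frac{126008}{\frac{2700363}{7362629}} = \left(- \frac{10206}{136733}\right) \frac{1}{222168} - \frac{927750155032}{2700363} = - \frac{1701}{5062949524} - \frac{927750155032}{2700363} = - \frac{4697152205814783922231}{13671801565477212}$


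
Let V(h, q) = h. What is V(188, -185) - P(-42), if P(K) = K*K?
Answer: -1576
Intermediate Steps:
P(K) = K**2
V(188, -185) - P(-42) = 188 - 1*(-42)**2 = 188 - 1*1764 = 188 - 1764 = -1576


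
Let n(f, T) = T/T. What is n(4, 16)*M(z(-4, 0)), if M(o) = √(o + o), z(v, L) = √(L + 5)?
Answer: √2*5^(¼) ≈ 2.1147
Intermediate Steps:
z(v, L) = √(5 + L)
M(o) = √2*√o (M(o) = √(2*o) = √2*√o)
n(f, T) = 1
n(4, 16)*M(z(-4, 0)) = 1*(√2*√(√(5 + 0))) = 1*(√2*√(√5)) = 1*(√2*5^(¼)) = √2*5^(¼)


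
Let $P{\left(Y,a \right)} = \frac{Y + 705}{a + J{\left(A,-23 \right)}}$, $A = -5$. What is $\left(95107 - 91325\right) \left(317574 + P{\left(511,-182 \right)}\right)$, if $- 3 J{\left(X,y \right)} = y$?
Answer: $\frac{628143129228}{523} \approx 1.201 \cdot 10^{9}$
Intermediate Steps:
$J{\left(X,y \right)} = - \frac{y}{3}$
$P{\left(Y,a \right)} = \frac{705 + Y}{\frac{23}{3} + a}$ ($P{\left(Y,a \right)} = \frac{Y + 705}{a - - \frac{23}{3}} = \frac{705 + Y}{a + \frac{23}{3}} = \frac{705 + Y}{\frac{23}{3} + a}$)
$\left(95107 - 91325\right) \left(317574 + P{\left(511,-182 \right)}\right) = \left(95107 - 91325\right) \left(317574 + \frac{3 \left(705 + 511\right)}{23 + 3 \left(-182\right)}\right) = 3782 \left(317574 + 3 \frac{1}{23 - 546} \cdot 1216\right) = 3782 \left(317574 + 3 \frac{1}{-523} \cdot 1216\right) = 3782 \left(317574 + 3 \left(- \frac{1}{523}\right) 1216\right) = 3782 \left(317574 - \frac{3648}{523}\right) = 3782 \cdot \frac{166087554}{523} = \frac{628143129228}{523}$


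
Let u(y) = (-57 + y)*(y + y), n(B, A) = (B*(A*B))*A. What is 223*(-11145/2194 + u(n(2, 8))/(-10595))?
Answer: -76182050981/23245430 ≈ -3277.3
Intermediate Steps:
n(B, A) = A²*B² (n(B, A) = (A*B²)*A = A²*B²)
u(y) = 2*y*(-57 + y) (u(y) = (-57 + y)*(2*y) = 2*y*(-57 + y))
223*(-11145/2194 + u(n(2, 8))/(-10595)) = 223*(-11145/2194 + (2*(8²*2²)*(-57 + 8²*2²))/(-10595)) = 223*(-11145*1/2194 + (2*(64*4)*(-57 + 64*4))*(-1/10595)) = 223*(-11145/2194 + (2*256*(-57 + 256))*(-1/10595)) = 223*(-11145/2194 + (2*256*199)*(-1/10595)) = 223*(-11145/2194 + 101888*(-1/10595)) = 223*(-11145/2194 - 101888/10595) = 223*(-341623547/23245430) = -76182050981/23245430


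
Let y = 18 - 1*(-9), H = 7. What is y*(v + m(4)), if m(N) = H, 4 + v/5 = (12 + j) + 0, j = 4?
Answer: 1809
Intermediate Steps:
v = 60 (v = -20 + 5*((12 + 4) + 0) = -20 + 5*(16 + 0) = -20 + 5*16 = -20 + 80 = 60)
m(N) = 7
y = 27 (y = 18 + 9 = 27)
y*(v + m(4)) = 27*(60 + 7) = 27*67 = 1809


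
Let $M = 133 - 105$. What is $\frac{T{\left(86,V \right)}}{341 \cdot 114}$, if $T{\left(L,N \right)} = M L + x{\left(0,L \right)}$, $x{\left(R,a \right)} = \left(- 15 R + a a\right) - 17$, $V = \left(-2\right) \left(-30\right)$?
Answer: $\frac{9787}{38874} \approx 0.25176$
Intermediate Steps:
$M = 28$
$V = 60$
$x{\left(R,a \right)} = -17 + a^{2} - 15 R$ ($x{\left(R,a \right)} = \left(- 15 R + a^{2}\right) - 17 = \left(a^{2} - 15 R\right) - 17 = -17 + a^{2} - 15 R$)
$T{\left(L,N \right)} = -17 + L^{2} + 28 L$ ($T{\left(L,N \right)} = 28 L - \left(17 - L^{2}\right) = 28 L + \left(-17 + L^{2} + 0\right) = 28 L + \left(-17 + L^{2}\right) = -17 + L^{2} + 28 L$)
$\frac{T{\left(86,V \right)}}{341 \cdot 114} = \frac{-17 + 86^{2} + 28 \cdot 86}{341 \cdot 114} = \frac{-17 + 7396 + 2408}{38874} = 9787 \cdot \frac{1}{38874} = \frac{9787}{38874}$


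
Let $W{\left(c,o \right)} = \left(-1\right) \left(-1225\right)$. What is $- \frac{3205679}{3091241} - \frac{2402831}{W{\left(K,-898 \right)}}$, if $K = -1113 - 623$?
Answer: $- \frac{7431656660046}{3786770225} \approx -1962.5$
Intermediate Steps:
$K = -1736$
$W{\left(c,o \right)} = 1225$
$- \frac{3205679}{3091241} - \frac{2402831}{W{\left(K,-898 \right)}} = - \frac{3205679}{3091241} - \frac{2402831}{1225} = - \frac{7431656660046}{3786770225}$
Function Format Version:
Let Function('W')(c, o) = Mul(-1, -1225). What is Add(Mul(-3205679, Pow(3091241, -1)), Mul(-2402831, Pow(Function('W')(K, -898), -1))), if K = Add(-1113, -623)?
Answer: Rational(-7431656660046, 3786770225) ≈ -1962.5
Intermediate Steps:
K = -1736
Function('W')(c, o) = 1225
Add(Mul(-3205679, Pow(3091241, -1)), Mul(-2402831, Pow(Function('W')(K, -898), -1))) = Add(Mul(-3205679, Pow(3091241, -1)), Mul(-2402831, Pow(1225, -1))) = Add(Mul(-3205679, Rational(1, 3091241)), Mul(-2402831, Rational(1, 1225))) = Add(Rational(-3205679, 3091241), Rational(-2402831, 1225)) = Rational(-7431656660046, 3786770225)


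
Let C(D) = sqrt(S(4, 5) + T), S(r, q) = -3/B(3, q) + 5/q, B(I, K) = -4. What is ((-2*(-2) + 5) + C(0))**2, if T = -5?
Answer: (18 + I*sqrt(13))**2/4 ≈ 77.75 + 32.45*I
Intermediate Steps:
S(r, q) = 3/4 + 5/q (S(r, q) = -3/(-4) + 5/q = -3*(-1/4) + 5/q = 3/4 + 5/q)
C(D) = I*sqrt(13)/2 (C(D) = sqrt((3/4 + 5/5) - 5) = sqrt((3/4 + 5*(1/5)) - 5) = sqrt((3/4 + 1) - 5) = sqrt(7/4 - 5) = sqrt(-13/4) = I*sqrt(13)/2)
((-2*(-2) + 5) + C(0))**2 = ((-2*(-2) + 5) + I*sqrt(13)/2)**2 = ((4 + 5) + I*sqrt(13)/2)**2 = (9 + I*sqrt(13)/2)**2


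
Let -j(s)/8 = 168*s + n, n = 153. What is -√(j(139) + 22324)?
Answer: -2*I*√41429 ≈ -407.08*I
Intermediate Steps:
j(s) = -1224 - 1344*s (j(s) = -8*(168*s + 153) = -8*(153 + 168*s) = -1224 - 1344*s)
-√(j(139) + 22324) = -√((-1224 - 1344*139) + 22324) = -√((-1224 - 186816) + 22324) = -√(-188040 + 22324) = -√(-165716) = -2*I*√41429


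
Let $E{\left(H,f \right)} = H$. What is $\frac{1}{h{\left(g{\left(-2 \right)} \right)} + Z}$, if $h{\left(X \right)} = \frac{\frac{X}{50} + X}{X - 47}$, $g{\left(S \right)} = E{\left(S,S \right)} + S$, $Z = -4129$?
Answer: $- \frac{25}{103223} \approx -0.00024219$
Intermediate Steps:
$g{\left(S \right)} = 2 S$ ($g{\left(S \right)} = S + S = 2 S$)
$h{\left(X \right)} = \frac{51 X}{50 \left(-47 + X\right)}$ ($h{\left(X \right)} = \frac{X \frac{1}{50} + X}{-47 + X} = \frac{\frac{X}{50} + X}{-47 + X} = \frac{\frac{51}{50} X}{-47 + X} = \frac{51 X}{50 \left(-47 + X\right)}$)
$\frac{1}{h{\left(g{\left(-2 \right)} \right)} + Z} = \frac{1}{\frac{51 \cdot 2 \left(-2\right)}{50 \left(-47 + 2 \left(-2\right)\right)} - 4129} = \frac{1}{\frac{51}{50} \left(-4\right) \frac{1}{-47 - 4} - 4129} = \frac{1}{\frac{51}{50} \left(-4\right) \frac{1}{-51} - 4129} = \frac{1}{\frac{51}{50} \left(-4\right) \left(- \frac{1}{51}\right) - 4129} = \frac{1}{\frac{2}{25} - 4129} = \frac{1}{- \frac{103223}{25}} = - \frac{25}{103223}$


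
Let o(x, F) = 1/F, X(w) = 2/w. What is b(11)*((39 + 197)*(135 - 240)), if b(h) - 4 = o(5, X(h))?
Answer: -235410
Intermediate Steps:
b(h) = 4 + h/2 (b(h) = 4 + 1/(2/h) = 4 + h/2)
b(11)*((39 + 197)*(135 - 240)) = (4 + (½)*11)*((39 + 197)*(135 - 240)) = (4 + 11/2)*(236*(-105)) = (19/2)*(-24780) = -235410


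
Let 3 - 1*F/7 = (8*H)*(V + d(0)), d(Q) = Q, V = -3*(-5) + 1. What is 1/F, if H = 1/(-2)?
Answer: 1/469 ≈ 0.0021322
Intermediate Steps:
V = 16 (V = 15 + 1 = 16)
H = -½ (H = 1*(-½) = -½ ≈ -0.50000)
F = 469 (F = 21 - 7*8*(-½)*(16 + 0) = 21 - (-28)*16 = 21 - 7*(-64) = 21 + 448 = 469)
1/F = 1/469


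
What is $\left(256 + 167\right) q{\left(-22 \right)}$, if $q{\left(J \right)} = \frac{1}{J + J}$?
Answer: $- \frac{423}{44} \approx -9.6136$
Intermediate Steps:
$q{\left(J \right)} = \frac{1}{2 J}$
$\left(256 + 167\right) q{\left(-22 \right)} = \left(256 + 167\right) \frac{1}{2 \left(-22\right)} = 423 \cdot \frac{1}{2} \left(- \frac{1}{22}\right) = 423 \left(- \frac{1}{44}\right) = - \frac{423}{44}$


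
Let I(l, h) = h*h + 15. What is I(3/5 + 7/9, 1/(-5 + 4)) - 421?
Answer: -405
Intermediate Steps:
I(l, h) = 15 + h**2 (I(l, h) = h**2 + 15 = 15 + h**2)
I(3/5 + 7/9, 1/(-5 + 4)) - 421 = (15 + (1/(-5 + 4))**2) - 421 = (15 + (1/(-1))**2) - 421 = (15 + (-1)**2) - 421 = (15 + 1) - 421 = 16 - 421 = -405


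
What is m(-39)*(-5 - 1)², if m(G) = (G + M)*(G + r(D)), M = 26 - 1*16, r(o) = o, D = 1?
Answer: 39672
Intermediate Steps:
M = 10 (M = 26 - 16 = 10)
m(G) = (1 + G)*(10 + G) (m(G) = (G + 10)*(G + 1) = (10 + G)*(1 + G) = (1 + G)*(10 + G))
m(-39)*(-5 - 1)² = (10 + (-39)² + 11*(-39))*(-5 - 1)² = (10 + 1521 - 429)*(-6)² = 1102*36 = 39672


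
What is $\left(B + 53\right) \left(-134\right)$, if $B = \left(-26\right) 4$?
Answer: $6834$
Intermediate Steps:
$B = -104$
$\left(B + 53\right) \left(-134\right) = \left(-104 + 53\right) \left(-134\right) = \left(-51\right) \left(-134\right) = 6834$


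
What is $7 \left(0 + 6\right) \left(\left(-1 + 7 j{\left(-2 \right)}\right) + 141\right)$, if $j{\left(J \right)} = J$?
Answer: $5292$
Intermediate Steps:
$7 \left(0 + 6\right) \left(\left(-1 + 7 j{\left(-2 \right)}\right) + 141\right) = 7 \left(0 + 6\right) \left(\left(-1 + 7 \left(-2\right)\right) + 141\right) = 7 \cdot 6 \left(\left(-1 - 14\right) + 141\right) = 42 \left(-15 + 141\right) = 42 \cdot 126 = 5292$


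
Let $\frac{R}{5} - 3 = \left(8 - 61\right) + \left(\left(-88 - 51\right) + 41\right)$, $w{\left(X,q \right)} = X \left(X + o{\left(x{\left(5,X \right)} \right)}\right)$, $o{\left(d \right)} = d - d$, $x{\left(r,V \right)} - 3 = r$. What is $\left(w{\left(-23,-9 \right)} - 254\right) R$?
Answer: $-203500$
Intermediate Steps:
$x{\left(r,V \right)} = 3 + r$
$o{\left(d \right)} = 0$
$w{\left(X,q \right)} = X^{2}$ ($w{\left(X,q \right)} = X \left(X + 0\right) = X X = X^{2}$)
$R = -740$ ($R = 15 + 5 \left(\left(8 - 61\right) + \left(\left(-88 - 51\right) + 41\right)\right) = 15 + 5 \left(\left(8 - 61\right) + \left(-139 + 41\right)\right) = 15 + 5 \left(-53 - 98\right) = 15 + 5 \left(-151\right) = 15 - 755 = -740$)
$\left(w{\left(-23,-9 \right)} - 254\right) R = \left(\left(-23\right)^{2} - 254\right) \left(-740\right) = \left(529 - 254\right) \left(-740\right) = 275 \left(-740\right) = -203500$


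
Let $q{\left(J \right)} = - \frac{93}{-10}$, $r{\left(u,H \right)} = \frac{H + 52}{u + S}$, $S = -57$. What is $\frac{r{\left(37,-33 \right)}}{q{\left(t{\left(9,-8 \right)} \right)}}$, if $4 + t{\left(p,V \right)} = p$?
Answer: $- \frac{19}{186} \approx -0.10215$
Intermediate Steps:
$t{\left(p,V \right)} = -4 + p$
$r{\left(u,H \right)} = \frac{52 + H}{-57 + u}$ ($r{\left(u,H \right)} = \frac{H + 52}{u - 57} = \frac{52 + H}{-57 + u}$)
$q{\left(J \right)} = \frac{93}{10}$ ($q{\left(J \right)} = \left(-93\right) \left(- \frac{1}{10}\right) = \frac{93}{10}$)
$\frac{r{\left(37,-33 \right)}}{q{\left(t{\left(9,-8 \right)} \right)}} = \frac{\frac{1}{-57 + 37} \left(52 - 33\right)}{\frac{93}{10}} = \frac{1}{-20} \cdot 19 \cdot \frac{10}{93} = \left(- \frac{1}{20}\right) 19 \cdot \frac{10}{93} = \left(- \frac{19}{20}\right) \frac{10}{93} = - \frac{19}{186}$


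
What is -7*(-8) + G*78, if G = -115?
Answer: -8914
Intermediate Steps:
-7*(-8) + G*78 = -7*(-8) - 115*78 = 56 - 8970 = -8914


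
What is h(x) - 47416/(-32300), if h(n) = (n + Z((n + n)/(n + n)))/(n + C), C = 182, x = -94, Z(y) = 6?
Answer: 3779/8075 ≈ 0.46799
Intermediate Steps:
h(n) = (6 + n)/(182 + n) (h(n) = (n + 6)/(n + 182) = (6 + n)/(182 + n))
h(x) - 47416/(-32300) = (6 - 94)/(182 - 94) - 47416/(-32300) = -88/88 - 47416*(-1)/32300 = (1/88)*(-88) - 1*(-11854/8075) = -1 + 11854/8075 = 3779/8075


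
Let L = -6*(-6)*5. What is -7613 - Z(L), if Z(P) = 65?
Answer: -7678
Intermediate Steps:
L = 180 (L = 36*5 = 180)
-7613 - Z(L) = -7613 - 1*65 = -7613 - 65 = -7678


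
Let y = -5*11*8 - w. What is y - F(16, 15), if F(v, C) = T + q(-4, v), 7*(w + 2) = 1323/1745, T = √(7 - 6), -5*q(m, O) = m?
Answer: -153528/349 ≈ -439.91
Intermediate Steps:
q(m, O) = -m/5
T = 1 (T = √1 = 1)
w = -3301/1745 (w = -2 + (1323/1745)/7 = -2 + (1323*(1/1745))/7 = -2 + (⅐)*(1323/1745) = -2 + 189/1745 = -3301/1745 ≈ -1.8917)
F(v, C) = 9/5 (F(v, C) = 1 - ⅕*(-4) = 1 + ⅘ = 9/5)
y = -764499/1745 (y = -5*11*8 - 1*(-3301/1745) = -55*8 + 3301/1745 = -440 + 3301/1745 = -764499/1745 ≈ -438.11)
y - F(16, 15) = -764499/1745 - 1*9/5 = -764499/1745 - 9/5 = -153528/349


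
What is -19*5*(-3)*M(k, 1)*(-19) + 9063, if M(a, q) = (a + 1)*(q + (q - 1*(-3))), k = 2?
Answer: -72162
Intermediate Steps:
M(a, q) = (1 + a)*(3 + 2*q) (M(a, q) = (1 + a)*(q + (q + 3)) = (1 + a)*(q + (3 + q)) = (1 + a)*(3 + 2*q))
-19*5*(-3)*M(k, 1)*(-19) + 9063 = -19*5*(-3)*(3 + 2*1 + 3*2 + 2*2*1)*(-19) + 9063 = -(-285)*(3 + 2 + 6 + 4)*(-19) + 9063 = -(-285)*15*(-19) + 9063 = -19*(-225)*(-19) + 9063 = 4275*(-19) + 9063 = -81225 + 9063 = -72162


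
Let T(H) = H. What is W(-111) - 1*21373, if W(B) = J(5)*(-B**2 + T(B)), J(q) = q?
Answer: -83533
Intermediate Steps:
W(B) = -5*B**2 + 5*B (W(B) = 5*(-B**2 + B) = 5*(B - B**2) = -5*B**2 + 5*B)
W(-111) - 1*21373 = 5*(-111)*(1 - 1*(-111)) - 1*21373 = 5*(-111)*(1 + 111) - 21373 = 5*(-111)*112 - 21373 = -62160 - 21373 = -83533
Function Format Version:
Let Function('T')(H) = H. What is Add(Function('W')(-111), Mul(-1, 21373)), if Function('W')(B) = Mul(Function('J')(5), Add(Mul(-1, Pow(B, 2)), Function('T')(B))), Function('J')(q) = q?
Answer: -83533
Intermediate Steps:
Function('W')(B) = Add(Mul(-5, Pow(B, 2)), Mul(5, B)) (Function('W')(B) = Mul(5, Add(Mul(-1, Pow(B, 2)), B)) = Mul(5, Add(B, Mul(-1, Pow(B, 2)))) = Add(Mul(-5, Pow(B, 2)), Mul(5, B)))
Add(Function('W')(-111), Mul(-1, 21373)) = Add(Mul(5, -111, Add(1, Mul(-1, -111))), Mul(-1, 21373)) = Add(Mul(5, -111, Add(1, 111)), -21373) = Add(Mul(5, -111, 112), -21373) = Add(-62160, -21373) = -83533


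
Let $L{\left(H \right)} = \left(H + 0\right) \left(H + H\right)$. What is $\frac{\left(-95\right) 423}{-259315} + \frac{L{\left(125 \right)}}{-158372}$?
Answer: $- \frac{173941493}{4106823518} \approx -0.042354$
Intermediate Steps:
$L{\left(H \right)} = 2 H^{2}$ ($L{\left(H \right)} = H 2 H = 2 H^{2}$)
$\frac{\left(-95\right) 423}{-259315} + \frac{L{\left(125 \right)}}{-158372} = \frac{\left(-95\right) 423}{-259315} + \frac{2 \cdot 125^{2}}{-158372} = \left(-40185\right) \left(- \frac{1}{259315}\right) + 2 \cdot 15625 \left(- \frac{1}{158372}\right) = \frac{8037}{51863} + 31250 \left(- \frac{1}{158372}\right) = \frac{8037}{51863} - \frac{15625}{79186} = - \frac{173941493}{4106823518}$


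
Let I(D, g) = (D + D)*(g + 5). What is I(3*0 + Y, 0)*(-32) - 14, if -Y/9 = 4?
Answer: 11506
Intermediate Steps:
Y = -36 (Y = -9*4 = -36)
I(D, g) = 2*D*(5 + g) (I(D, g) = (2*D)*(5 + g) = 2*D*(5 + g))
I(3*0 + Y, 0)*(-32) - 14 = (2*(3*0 - 36)*(5 + 0))*(-32) - 14 = (2*(0 - 36)*5)*(-32) - 14 = (2*(-36)*5)*(-32) - 14 = -360*(-32) - 14 = 11520 - 14 = 11506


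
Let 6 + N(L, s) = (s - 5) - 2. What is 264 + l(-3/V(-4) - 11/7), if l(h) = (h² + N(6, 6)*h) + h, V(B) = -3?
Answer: 13120/49 ≈ 267.75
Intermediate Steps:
N(L, s) = -13 + s (N(L, s) = -6 + ((s - 5) - 2) = -6 + ((-5 + s) - 2) = -6 + (-7 + s) = -13 + s)
l(h) = h² - 6*h (l(h) = (h² + (-13 + 6)*h) + h = (h² - 7*h) + h = h² - 6*h)
264 + l(-3/V(-4) - 11/7) = 264 + (-3/(-3) - 11/7)*(-6 + (-3/(-3) - 11/7)) = 264 + (-3*(-⅓) - 11*⅐)*(-6 + (-3*(-⅓) - 11*⅐)) = 264 + (1 - 11/7)*(-6 + (1 - 11/7)) = 264 - 4*(-6 - 4/7)/7 = 264 - 4/7*(-46/7) = 264 + 184/49 = 13120/49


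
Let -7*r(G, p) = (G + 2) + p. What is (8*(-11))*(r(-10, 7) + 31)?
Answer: -19184/7 ≈ -2740.6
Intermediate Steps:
r(G, p) = -2/7 - G/7 - p/7 (r(G, p) = -((G + 2) + p)/7 = -((2 + G) + p)/7 = -(2 + G + p)/7 = -2/7 - G/7 - p/7)
(8*(-11))*(r(-10, 7) + 31) = (8*(-11))*((-2/7 - 1/7*(-10) - 1/7*7) + 31) = -88*((-2/7 + 10/7 - 1) + 31) = -88*(1/7 + 31) = -88*218/7 = -19184/7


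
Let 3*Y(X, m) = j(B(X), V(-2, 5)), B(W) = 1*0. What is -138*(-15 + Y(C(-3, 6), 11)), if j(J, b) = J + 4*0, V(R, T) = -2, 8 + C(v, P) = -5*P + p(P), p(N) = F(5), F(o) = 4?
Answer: 2070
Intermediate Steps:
p(N) = 4
B(W) = 0
C(v, P) = -4 - 5*P (C(v, P) = -8 + (-5*P + 4) = -8 + (4 - 5*P) = -4 - 5*P)
j(J, b) = J (j(J, b) = J + 0 = J)
Y(X, m) = 0 (Y(X, m) = (⅓)*0 = 0)
-138*(-15 + Y(C(-3, 6), 11)) = -138*(-15 + 0) = -138*(-15) = 2070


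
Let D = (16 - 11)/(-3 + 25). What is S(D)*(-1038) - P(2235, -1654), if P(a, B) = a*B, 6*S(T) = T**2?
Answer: 1789193635/484 ≈ 3.6967e+6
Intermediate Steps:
D = 5/22 ≈ 0.22727
S(T) = T**2/6
P(a, B) = B*a
S(D)*(-1038) - P(2235, -1654) = ((5/22)**2/6)*(-1038) - (-1654)*2235 = ((1/6)*(25/484))*(-1038) - 1*(-3696690) = (25/2904)*(-1038) + 3696690 = -4325/484 + 3696690 = 1789193635/484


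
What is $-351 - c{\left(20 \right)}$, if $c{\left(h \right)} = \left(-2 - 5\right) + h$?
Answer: $-364$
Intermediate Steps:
$c{\left(h \right)} = -7 + h$
$-351 - c{\left(20 \right)} = -351 - \left(-7 + 20\right) = -351 - 13 = -364$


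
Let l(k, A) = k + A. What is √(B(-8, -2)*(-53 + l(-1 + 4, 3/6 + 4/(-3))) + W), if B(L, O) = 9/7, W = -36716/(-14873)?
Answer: I*√2726619407162/208222 ≈ 7.9302*I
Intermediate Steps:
W = 36716/14873 (W = -36716*(-1/14873) = 36716/14873 ≈ 2.4686)
B(L, O) = 9/7 (B(L, O) = 9*(⅐) = 9/7)
l(k, A) = A + k
√(B(-8, -2)*(-53 + l(-1 + 4, 3/6 + 4/(-3))) + W) = √(9*(-53 + ((3/6 + 4/(-3)) + (-1 + 4)))/7 + 36716/14873) = √(9*(-53 + ((3*(⅙) + 4*(-⅓)) + 3))/7 + 36716/14873) = √(9*(-53 + ((½ - 4/3) + 3))/7 + 36716/14873) = √(9*(-53 + (-⅚ + 3))/7 + 36716/14873) = √(9*(-53 + 13/6)/7 + 36716/14873) = √((9/7)*(-305/6) + 36716/14873) = √(-915/14 + 36716/14873) = √(-13094771/208222) = I*√2726619407162/208222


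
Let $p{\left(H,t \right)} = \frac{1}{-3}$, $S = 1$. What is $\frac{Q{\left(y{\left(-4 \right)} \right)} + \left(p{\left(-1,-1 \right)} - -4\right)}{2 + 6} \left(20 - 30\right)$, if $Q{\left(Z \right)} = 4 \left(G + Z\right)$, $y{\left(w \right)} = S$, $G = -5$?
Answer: $\frac{185}{12} \approx 15.417$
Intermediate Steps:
$y{\left(w \right)} = 1$
$Q{\left(Z \right)} = -20 + 4 Z$ ($Q{\left(Z \right)} = 4 \left(-5 + Z\right) = -20 + 4 Z$)
$p{\left(H,t \right)} = - \frac{1}{3}$
$\frac{Q{\left(y{\left(-4 \right)} \right)} + \left(p{\left(-1,-1 \right)} - -4\right)}{2 + 6} \left(20 - 30\right) = \frac{\left(-20 + 4 \cdot 1\right) - - \frac{11}{3}}{2 + 6} \left(20 - 30\right) = \frac{\left(-20 + 4\right) + \left(- \frac{1}{3} + 4\right)}{8} \left(20 - 30\right) = \left(-16 + \frac{11}{3}\right) \frac{1}{8} \left(-10\right) = \left(- \frac{37}{3}\right) \frac{1}{8} \left(-10\right) = \left(- \frac{37}{24}\right) \left(-10\right) = \frac{185}{12}$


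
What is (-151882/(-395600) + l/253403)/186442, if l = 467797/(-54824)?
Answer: 5993879714927/2910984167904852200 ≈ 2.0591e-6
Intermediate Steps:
l = -42527/4984 (l = 467797*(-1/54824) = -42527/4984 ≈ -8.5327)
(-151882/(-395600) + l/253403)/186442 = (-151882/(-395600) - 42527/4984/253403)/186442 = (-151882*(-1/395600) - 42527/4984*1/253403)*(1/186442) = (75941/197800 - 42527/1262960552)*(1/186442) = (5993879714927/15613349824100)*(1/186442) = 5993879714927/2910984167904852200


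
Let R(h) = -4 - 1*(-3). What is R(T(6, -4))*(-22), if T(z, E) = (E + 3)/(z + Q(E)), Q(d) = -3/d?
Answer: 22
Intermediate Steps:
T(z, E) = (3 + E)/(z - 3/E) (T(z, E) = (E + 3)/(z - 3/E) = (3 + E)/(z - 3/E))
R(h) = -1 (R(h) = -4 + 3 = -1)
R(T(6, -4))*(-22) = -1*(-22) = 22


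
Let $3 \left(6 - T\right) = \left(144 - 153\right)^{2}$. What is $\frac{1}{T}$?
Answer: $- \frac{1}{21} \approx -0.047619$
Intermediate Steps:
$T = -21$ ($T = 6 - \frac{\left(144 - 153\right)^{2}}{3} = 6 - \frac{\left(-9\right)^{2}}{3} = 6 - 27 = -21$)
$\frac{1}{T} = \frac{1}{-21} = - \frac{1}{21}$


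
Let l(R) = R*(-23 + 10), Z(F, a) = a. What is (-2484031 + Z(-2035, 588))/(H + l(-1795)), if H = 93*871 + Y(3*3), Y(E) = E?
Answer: -2483443/104347 ≈ -23.800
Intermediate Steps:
l(R) = -13*R (l(R) = R*(-13) = -13*R)
H = 81012 (H = 93*871 + 3*3 = 81003 + 9 = 81012)
(-2484031 + Z(-2035, 588))/(H + l(-1795)) = (-2484031 + 588)/(81012 - 13*(-1795)) = -2483443/(81012 + 23335) = -2483443/104347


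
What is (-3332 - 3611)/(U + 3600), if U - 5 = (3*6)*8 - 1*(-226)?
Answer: -131/75 ≈ -1.7467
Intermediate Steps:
U = 375 (U = 5 + ((3*6)*8 - 1*(-226)) = 5 + (18*8 + 226) = 5 + (144 + 226) = 5 + 370 = 375)
(-3332 - 3611)/(U + 3600) = (-3332 - 3611)/(375 + 3600) = -6943/3975 = -6943*1/3975 = -131/75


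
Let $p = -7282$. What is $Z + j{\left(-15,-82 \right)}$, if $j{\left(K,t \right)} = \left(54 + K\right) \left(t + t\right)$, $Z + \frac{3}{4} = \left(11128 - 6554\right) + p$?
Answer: $- \frac{36419}{4} \approx -9104.8$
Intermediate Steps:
$Z = - \frac{10835}{4}$ ($Z = - \frac{3}{4} + \left(\left(11128 - 6554\right) - 7282\right) = - \frac{3}{4} + \left(4574 - 7282\right) = - \frac{3}{4} - 2708 = - \frac{10835}{4} \approx -2708.8$)
$j{\left(K,t \right)} = 2 t \left(54 + K\right)$ ($j{\left(K,t \right)} = \left(54 + K\right) 2 t = 2 t \left(54 + K\right)$)
$Z + j{\left(-15,-82 \right)} = - \frac{10835}{4} + 2 \left(-82\right) \left(54 - 15\right) = - \frac{10835}{4} + 2 \left(-82\right) 39 = - \frac{10835}{4} - 6396 = - \frac{36419}{4}$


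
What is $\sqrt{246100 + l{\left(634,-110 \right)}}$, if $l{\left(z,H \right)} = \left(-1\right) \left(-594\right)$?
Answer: $\sqrt{246694} \approx 496.68$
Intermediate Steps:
$l{\left(z,H \right)} = 594$
$\sqrt{246100 + l{\left(634,-110 \right)}} = \sqrt{246100 + 594} = \sqrt{246694}$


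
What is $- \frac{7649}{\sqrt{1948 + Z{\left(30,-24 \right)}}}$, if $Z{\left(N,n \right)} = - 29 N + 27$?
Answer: $- \frac{7649 \sqrt{1105}}{1105} \approx -230.1$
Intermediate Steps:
$Z{\left(N,n \right)} = 27 - 29 N$
$- \frac{7649}{\sqrt{1948 + Z{\left(30,-24 \right)}}} = - \frac{7649}{\sqrt{1948 + \left(27 - 870\right)}} = - \frac{7649}{\sqrt{1948 - 843}} = - \frac{7649}{\sqrt{1105}} = - 7649 \frac{\sqrt{1105}}{1105} = - \frac{7649 \sqrt{1105}}{1105}$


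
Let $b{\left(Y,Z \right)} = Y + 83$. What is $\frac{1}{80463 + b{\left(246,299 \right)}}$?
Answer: $\frac{1}{80792} \approx 1.2377 \cdot 10^{-5}$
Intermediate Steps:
$b{\left(Y,Z \right)} = 83 + Y$
$\frac{1}{80463 + b{\left(246,299 \right)}} = \frac{1}{80463 + \left(83 + 246\right)} = \frac{1}{80463 + 329} = \frac{1}{80792}$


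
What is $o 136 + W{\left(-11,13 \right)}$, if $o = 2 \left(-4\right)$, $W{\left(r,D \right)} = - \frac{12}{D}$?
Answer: $- \frac{14156}{13} \approx -1088.9$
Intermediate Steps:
$o = -8$
$o 136 + W{\left(-11,13 \right)} = \left(-8\right) 136 - \frac{12}{13} = -1088 - \frac{12}{13} = - \frac{14156}{13}$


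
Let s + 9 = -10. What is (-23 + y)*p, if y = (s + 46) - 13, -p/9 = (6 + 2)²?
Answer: 5184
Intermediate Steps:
s = -19 (s = -9 - 10 = -19)
p = -576 (p = -9*(6 + 2)² = -9*8² = -9*64 = -576)
y = 14 (y = (-19 + 46) - 13 = 27 - 13 = 14)
(-23 + y)*p = (-23 + 14)*(-576) = -9*(-576) = 5184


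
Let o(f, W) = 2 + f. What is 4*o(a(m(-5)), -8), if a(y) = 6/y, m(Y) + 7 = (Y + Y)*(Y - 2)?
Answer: 176/21 ≈ 8.3810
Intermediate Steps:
m(Y) = -7 + 2*Y*(-2 + Y) (m(Y) = -7 + (Y + Y)*(Y - 2) = -7 + (2*Y)*(-2 + Y) = -7 + 2*Y*(-2 + Y))
4*o(a(m(-5)), -8) = 4*(2 + 6/(-7 - 4*(-5) + 2*(-5)²)) = 4*(2 + 6/(-7 + 20 + 2*25)) = 4*(2 + 6/(-7 + 20 + 50)) = 4*(2 + 6/63) = 4*(2 + 6*(1/63)) = 4*(2 + 2/21) = 4*(44/21) = 176/21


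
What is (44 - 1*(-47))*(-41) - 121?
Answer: -3852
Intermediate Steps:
(44 - 1*(-47))*(-41) - 121 = (44 + 47)*(-41) - 121 = 91*(-41) - 121 = -3731 - 121 = -3852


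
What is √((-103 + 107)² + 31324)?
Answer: 2*√7835 ≈ 177.03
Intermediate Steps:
√((-103 + 107)² + 31324) = √(4² + 31324) = √(16 + 31324) = √31340 = 2*√7835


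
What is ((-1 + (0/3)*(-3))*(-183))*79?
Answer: 14457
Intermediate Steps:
((-1 + (0/3)*(-3))*(-183))*79 = ((-1 + (0*(⅓))*(-3))*(-183))*79 = ((-1 + 0*(-3))*(-183))*79 = ((-1 + 0)*(-183))*79 = -1*(-183)*79 = 183*79 = 14457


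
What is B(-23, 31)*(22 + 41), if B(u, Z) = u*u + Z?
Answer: 35280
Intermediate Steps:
B(u, Z) = Z + u**2 (B(u, Z) = u**2 + Z = Z + u**2)
B(-23, 31)*(22 + 41) = (31 + (-23)**2)*(22 + 41) = (31 + 529)*63 = 560*63 = 35280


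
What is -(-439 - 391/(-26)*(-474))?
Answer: 98374/13 ≈ 7567.2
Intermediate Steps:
-(-439 - 391/(-26)*(-474)) = -(-439 - 391*(-1/26)*(-474)) = -(-439 + (391/26)*(-474)) = -(-439 - 92667/13) = -1*(-98374/13) = 98374/13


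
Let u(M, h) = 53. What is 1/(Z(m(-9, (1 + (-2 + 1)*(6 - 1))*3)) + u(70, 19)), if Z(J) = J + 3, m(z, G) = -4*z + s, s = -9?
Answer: 1/83 ≈ 0.012048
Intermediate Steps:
m(z, G) = -9 - 4*z (m(z, G) = -4*z - 9 = -9 - 4*z)
Z(J) = 3 + J
1/(Z(m(-9, (1 + (-2 + 1)*(6 - 1))*3)) + u(70, 19)) = 1/((3 + (-9 - 4*(-9))) + 53) = 1/((3 + (-9 + 36)) + 53) = 1/((3 + 27) + 53) = 1/(30 + 53) = 1/83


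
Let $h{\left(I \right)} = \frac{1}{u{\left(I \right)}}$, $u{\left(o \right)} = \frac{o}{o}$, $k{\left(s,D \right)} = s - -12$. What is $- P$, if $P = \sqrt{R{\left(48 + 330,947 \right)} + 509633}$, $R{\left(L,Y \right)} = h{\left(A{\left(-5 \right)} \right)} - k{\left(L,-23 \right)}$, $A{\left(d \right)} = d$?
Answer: $- 2 \sqrt{127311} \approx -713.61$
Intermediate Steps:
$k{\left(s,D \right)} = 12 + s$ ($k{\left(s,D \right)} = s + 12 = 12 + s$)
$u{\left(o \right)} = 1$
$h{\left(I \right)} = 1$ ($h{\left(I \right)} = 1^{-1} = 1$)
$R{\left(L,Y \right)} = -11 - L$ ($R{\left(L,Y \right)} = 1 - \left(12 + L\right) = -11 - L$)
$P = 2 \sqrt{127311}$ ($P = \sqrt{\left(-11 - \left(48 + 330\right)\right) + 509633} = \sqrt{\left(-11 - 378\right) + 509633} = \sqrt{-389 + 509633} = \sqrt{509244} = 2 \sqrt{127311} \approx 713.61$)
$- P = - 2 \sqrt{127311}$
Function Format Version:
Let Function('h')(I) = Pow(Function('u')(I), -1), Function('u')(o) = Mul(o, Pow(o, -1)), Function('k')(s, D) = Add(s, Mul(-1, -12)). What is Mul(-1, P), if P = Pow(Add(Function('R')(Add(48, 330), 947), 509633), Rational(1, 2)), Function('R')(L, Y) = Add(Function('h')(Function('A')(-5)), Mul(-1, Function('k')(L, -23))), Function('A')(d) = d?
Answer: Mul(-2, Pow(127311, Rational(1, 2))) ≈ -713.61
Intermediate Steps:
Function('k')(s, D) = Add(12, s) (Function('k')(s, D) = Add(s, 12) = Add(12, s))
Function('u')(o) = 1
Function('h')(I) = 1 (Function('h')(I) = Pow(1, -1) = 1)
Function('R')(L, Y) = Add(-11, Mul(-1, L)) (Function('R')(L, Y) = Add(1, Mul(-1, Add(12, L))) = Add(1, Add(-12, Mul(-1, L))) = Add(-11, Mul(-1, L)))
P = Mul(2, Pow(127311, Rational(1, 2))) (P = Pow(Add(Add(-11, Mul(-1, Add(48, 330))), 509633), Rational(1, 2)) = Pow(Add(Add(-11, Mul(-1, 378)), 509633), Rational(1, 2)) = Pow(Add(Add(-11, -378), 509633), Rational(1, 2)) = Pow(Add(-389, 509633), Rational(1, 2)) = Pow(509244, Rational(1, 2)) = Mul(2, Pow(127311, Rational(1, 2))) ≈ 713.61)
Mul(-1, P) = Mul(-1, Mul(2, Pow(127311, Rational(1, 2)))) = Mul(-2, Pow(127311, Rational(1, 2)))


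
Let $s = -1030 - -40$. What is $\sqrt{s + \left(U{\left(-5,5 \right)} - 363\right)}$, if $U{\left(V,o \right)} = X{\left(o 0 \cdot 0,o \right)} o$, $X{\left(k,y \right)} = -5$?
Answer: $i \sqrt{1378} \approx 37.121 i$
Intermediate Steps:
$s = -990$ ($s = -1030 + 40 = -990$)
$U{\left(V,o \right)} = - 5 o$
$\sqrt{s + \left(U{\left(-5,5 \right)} - 363\right)} = \sqrt{-990 - 388} = \sqrt{-1378} = i \sqrt{1378}$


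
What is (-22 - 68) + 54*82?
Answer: 4338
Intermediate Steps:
(-22 - 68) + 54*82 = -90 + 4428 = 4338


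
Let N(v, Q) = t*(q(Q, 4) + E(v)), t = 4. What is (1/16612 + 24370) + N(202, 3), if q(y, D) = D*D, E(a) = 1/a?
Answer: 40995691733/1677812 ≈ 24434.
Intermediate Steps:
q(y, D) = D²
N(v, Q) = 64 + 4/v (N(v, Q) = 4*(4² + 1/v) = 4*(16 + 1/v) = 64 + 4/v)
(1/16612 + 24370) + N(202, 3) = (1/16612 + 24370) + (64 + 4/202) = (1/16612 + 24370) + (64 + 4*(1/202)) = 404834441/16612 + (64 + 2/101) = 404834441/16612 + 6466/101 = 40995691733/1677812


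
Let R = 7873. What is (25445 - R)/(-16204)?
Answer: -4393/4051 ≈ -1.0844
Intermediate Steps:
(25445 - R)/(-16204) = (25445 - 1*7873)/(-16204) = (25445 - 7873)*(-1/16204) = 17572*(-1/16204) = -4393/4051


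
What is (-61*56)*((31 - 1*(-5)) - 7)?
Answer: -99064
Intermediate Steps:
(-61*56)*((31 - 1*(-5)) - 7) = -3416*((31 + 5) - 7) = -3416*(36 - 7) = -3416*29 = -99064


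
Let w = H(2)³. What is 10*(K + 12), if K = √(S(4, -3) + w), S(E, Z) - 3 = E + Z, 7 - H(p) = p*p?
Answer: 120 + 10*√31 ≈ 175.68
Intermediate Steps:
H(p) = 7 - p² (H(p) = 7 - p*p = 7 - p²)
w = 27 (w = (7 - 1*2²)³ = (7 - 1*4)³ = (7 - 4)³ = 3³ = 27)
S(E, Z) = 3 + E + Z (S(E, Z) = 3 + (E + Z) = 3 + E + Z)
K = √31 (K = √((3 + 4 - 3) + 27) = √(4 + 27) = √31 ≈ 5.5678)
10*(K + 12) = 10*(√31 + 12) = 10*(12 + √31) = 120 + 10*√31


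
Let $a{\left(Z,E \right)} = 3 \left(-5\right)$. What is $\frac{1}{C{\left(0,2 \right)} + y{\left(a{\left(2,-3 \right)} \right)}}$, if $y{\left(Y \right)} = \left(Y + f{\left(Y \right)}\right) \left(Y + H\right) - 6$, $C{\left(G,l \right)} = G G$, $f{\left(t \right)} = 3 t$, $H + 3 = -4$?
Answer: $\frac{1}{1314} \approx 0.00076103$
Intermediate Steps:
$H = -7$ ($H = -3 - 4 = -7$)
$a{\left(Z,E \right)} = -15$
$C{\left(G,l \right)} = G^{2}$
$y{\left(Y \right)} = -6 + 4 Y \left(-7 + Y\right)$ ($y{\left(Y \right)} = \left(Y + 3 Y\right) \left(Y - 7\right) - 6 = 4 Y \left(-7 + Y\right) - 6 = -6 + 4 Y \left(-7 + Y\right)$)
$\frac{1}{C{\left(0,2 \right)} + y{\left(a{\left(2,-3 \right)} \right)}} = \frac{1}{0^{2} - \left(-414 - 900\right)} = \frac{1}{0 + \left(-6 + 420 + 4 \cdot 225\right)} = \frac{1}{0 + \left(-6 + 420 + 900\right)} = \frac{1}{0 + 1314} = \frac{1}{1314}$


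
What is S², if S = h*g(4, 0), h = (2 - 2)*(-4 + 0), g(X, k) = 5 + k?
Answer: 0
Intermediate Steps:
h = 0 (h = 0*(-4) = 0)
S = 0 (S = 0*(5 + 0) = 0*5 = 0)
S² = 0² = 0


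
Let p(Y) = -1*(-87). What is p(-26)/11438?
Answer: 87/11438 ≈ 0.0076062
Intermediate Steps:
p(Y) = 87
p(-26)/11438 = 87/11438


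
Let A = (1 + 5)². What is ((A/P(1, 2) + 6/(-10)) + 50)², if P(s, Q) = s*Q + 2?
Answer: 85264/25 ≈ 3410.6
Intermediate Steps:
A = 36 (A = 6² = 36)
P(s, Q) = 2 + Q*s (P(s, Q) = Q*s + 2 = 2 + Q*s)
((A/P(1, 2) + 6/(-10)) + 50)² = ((36/(2 + 2*1) + 6/(-10)) + 50)² = ((36/(2 + 2) + 6*(-⅒)) + 50)² = ((36/4 - ⅗) + 50)² = ((36*(¼) - ⅗) + 50)² = ((9 - ⅗) + 50)² = (42/5 + 50)² = (292/5)² = 85264/25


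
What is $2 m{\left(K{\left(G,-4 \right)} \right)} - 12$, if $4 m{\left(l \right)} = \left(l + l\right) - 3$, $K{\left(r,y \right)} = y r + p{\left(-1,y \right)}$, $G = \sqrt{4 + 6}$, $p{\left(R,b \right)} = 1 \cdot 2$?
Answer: $- \frac{23}{2} - 4 \sqrt{10} \approx -24.149$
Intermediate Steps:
$p{\left(R,b \right)} = 2$
$G = \sqrt{10} \approx 3.1623$
$K{\left(r,y \right)} = 2 + r y$ ($K{\left(r,y \right)} = y r + 2 = r y + 2 = 2 + r y$)
$m{\left(l \right)} = - \frac{3}{4} + \frac{l}{2}$ ($m{\left(l \right)} = \frac{\left(l + l\right) - 3}{4} = \frac{2 l - 3}{4} = \frac{-3 + 2 l}{4} = - \frac{3}{4} + \frac{l}{2}$)
$2 m{\left(K{\left(G,-4 \right)} \right)} - 12 = 2 \left(- \frac{3}{4} + \frac{2 + \sqrt{10} \left(-4\right)}{2}\right) - 12 = 2 \left(- \frac{3}{4} + \frac{2 - 4 \sqrt{10}}{2}\right) - 12 = 2 \left(- \frac{3}{4} + \left(1 - 2 \sqrt{10}\right)\right) - 12 = 2 \left(\frac{1}{4} - 2 \sqrt{10}\right) - 12 = \left(\frac{1}{2} - 4 \sqrt{10}\right) - 12 = - \frac{23}{2} - 4 \sqrt{10}$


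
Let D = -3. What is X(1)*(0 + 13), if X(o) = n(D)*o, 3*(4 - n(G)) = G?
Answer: 65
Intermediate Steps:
n(G) = 4 - G/3
X(o) = 5*o (X(o) = (4 - ⅓*(-3))*o = (4 + 1)*o = 5*o)
X(1)*(0 + 13) = (5*1)*(0 + 13) = 5*13 = 65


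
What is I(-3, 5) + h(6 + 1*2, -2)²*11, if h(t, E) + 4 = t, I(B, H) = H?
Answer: 181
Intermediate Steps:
h(t, E) = -4 + t
I(-3, 5) + h(6 + 1*2, -2)²*11 = 5 + (-4 + (6 + 1*2))²*11 = 5 + (-4 + (6 + 2))²*11 = 5 + (-4 + 8)²*11 = 5 + 4²*11 = 5 + 16*11 = 5 + 176 = 181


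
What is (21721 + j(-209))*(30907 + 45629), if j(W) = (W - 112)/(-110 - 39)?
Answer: 247727898000/149 ≈ 1.6626e+9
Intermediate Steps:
j(W) = 112/149 - W/149 (j(W) = (-112 + W)/(-149) = (-112 + W)*(-1/149) = 112/149 - W/149)
(21721 + j(-209))*(30907 + 45629) = (21721 + (112/149 - 1/149*(-209)))*(30907 + 45629) = (21721 + (112/149 + 209/149))*76536 = (21721 + 321/149)*76536 = (3236750/149)*76536 = 247727898000/149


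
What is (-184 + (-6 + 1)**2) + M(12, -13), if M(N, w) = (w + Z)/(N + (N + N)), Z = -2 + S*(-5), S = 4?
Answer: -5759/36 ≈ -159.97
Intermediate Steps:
Z = -22 (Z = -2 + 4*(-5) = -2 - 20 = -22)
M(N, w) = (-22 + w)/(3*N) (M(N, w) = (w - 22)/(N + (N + N)) = (-22 + w)/(N + 2*N) = (-22 + w)/((3*N)) = (-22 + w)*(1/(3*N)) = (-22 + w)/(3*N))
(-184 + (-6 + 1)**2) + M(12, -13) = (-184 + (-6 + 1)**2) + (1/3)*(-22 - 13)/12 = (-184 + (-5)**2) + (1/3)*(1/12)*(-35) = (-184 + 25) - 35/36 = -159 - 35/36 = -5759/36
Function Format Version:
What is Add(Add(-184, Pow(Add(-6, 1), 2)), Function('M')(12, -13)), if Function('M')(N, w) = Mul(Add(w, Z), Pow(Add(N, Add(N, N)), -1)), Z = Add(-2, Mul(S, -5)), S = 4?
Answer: Rational(-5759, 36) ≈ -159.97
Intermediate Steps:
Z = -22 (Z = Add(-2, Mul(4, -5)) = Add(-2, -20) = -22)
Function('M')(N, w) = Mul(Rational(1, 3), Pow(N, -1), Add(-22, w)) (Function('M')(N, w) = Mul(Add(w, -22), Pow(Add(N, Add(N, N)), -1)) = Mul(Add(-22, w), Pow(Add(N, Mul(2, N)), -1)) = Mul(Add(-22, w), Pow(Mul(3, N), -1)) = Mul(Add(-22, w), Mul(Rational(1, 3), Pow(N, -1))) = Mul(Rational(1, 3), Pow(N, -1), Add(-22, w)))
Add(Add(-184, Pow(Add(-6, 1), 2)), Function('M')(12, -13)) = Add(Add(-184, Pow(Add(-6, 1), 2)), Mul(Rational(1, 3), Pow(12, -1), Add(-22, -13))) = Add(Add(-184, Pow(-5, 2)), Mul(Rational(1, 3), Rational(1, 12), -35)) = Add(Add(-184, 25), Rational(-35, 36)) = Add(-159, Rational(-35, 36)) = Rational(-5759, 36)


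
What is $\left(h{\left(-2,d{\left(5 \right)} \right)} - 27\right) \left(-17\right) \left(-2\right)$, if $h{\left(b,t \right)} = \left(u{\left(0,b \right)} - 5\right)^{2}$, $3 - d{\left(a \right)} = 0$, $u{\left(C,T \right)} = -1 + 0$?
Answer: $306$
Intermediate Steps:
$u{\left(C,T \right)} = -1$
$d{\left(a \right)} = 3$ ($d{\left(a \right)} = 3 - 0 = 3 + 0 = 3$)
$h{\left(b,t \right)} = 36$ ($h{\left(b,t \right)} = \left(-1 - 5\right)^{2} = \left(-6\right)^{2} = 36$)
$\left(h{\left(-2,d{\left(5 \right)} \right)} - 27\right) \left(-17\right) \left(-2\right) = \left(36 - 27\right) \left(-17\right) \left(-2\right) = 9 \left(-17\right) \left(-2\right) = \left(-153\right) \left(-2\right) = 306$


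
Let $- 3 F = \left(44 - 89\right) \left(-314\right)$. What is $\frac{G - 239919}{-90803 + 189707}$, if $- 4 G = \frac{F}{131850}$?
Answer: $- \frac{4217775863}{1738732320} \approx -2.4258$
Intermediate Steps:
$F = -4710$ ($F = - \frac{\left(44 - 89\right) \left(-314\right)}{3} = - \frac{\left(-45\right) \left(-314\right)}{3} = \left(- \frac{1}{3}\right) 14130 = -4710$)
$G = \frac{157}{17580}$ ($G = - \frac{\left(-4710\right) \frac{1}{131850}}{4} = \left(- \frac{1}{4}\right) \left(- \frac{157}{4395}\right) = \frac{157}{17580} \approx 0.0089306$)
$\frac{G - 239919}{-90803 + 189707} = \frac{\frac{157}{17580} - 239919}{-90803 + 189707} = - \frac{4217775863}{17580 \cdot 98904} = \left(- \frac{4217775863}{17580}\right) \frac{1}{98904} = - \frac{4217775863}{1738732320}$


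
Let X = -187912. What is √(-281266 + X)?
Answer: I*√469178 ≈ 684.97*I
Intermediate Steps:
√(-281266 + X) = √(-281266 - 187912) = √(-469178) = I*√469178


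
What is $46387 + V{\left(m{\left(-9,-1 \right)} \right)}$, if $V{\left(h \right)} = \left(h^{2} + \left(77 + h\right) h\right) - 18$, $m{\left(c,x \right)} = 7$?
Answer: $47006$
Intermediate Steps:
$V{\left(h \right)} = -18 + h^{2} + h \left(77 + h\right)$ ($V{\left(h \right)} = \left(h^{2} + h \left(77 + h\right)\right) - 18 = -18 + h^{2} + h \left(77 + h\right)$)
$46387 + V{\left(m{\left(-9,-1 \right)} \right)} = 46387 + \left(-18 + 2 \cdot 7^{2} + 77 \cdot 7\right) = 46387 + \left(-18 + 2 \cdot 49 + 539\right) = 46387 + \left(-18 + 98 + 539\right) = 46387 + 619 = 47006$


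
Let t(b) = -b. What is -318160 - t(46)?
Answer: -318114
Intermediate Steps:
-318160 - t(46) = -318160 - (-1)*46 = -318160 - 1*(-46) = -318160 + 46 = -318114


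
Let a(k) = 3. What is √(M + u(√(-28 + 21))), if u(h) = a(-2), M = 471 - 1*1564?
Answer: I*√1090 ≈ 33.015*I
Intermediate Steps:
M = -1093 (M = 471 - 1564 = -1093)
u(h) = 3
√(M + u(√(-28 + 21))) = √(-1093 + 3) = √(-1090) = I*√1090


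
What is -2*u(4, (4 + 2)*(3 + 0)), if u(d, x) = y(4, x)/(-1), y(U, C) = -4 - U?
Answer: -16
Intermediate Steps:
u(d, x) = 8 (u(d, x) = (-4 - 1*4)/(-1) = (-4 - 4)*(-1) = -8*(-1) = 8)
-2*u(4, (4 + 2)*(3 + 0)) = -2*8 = -16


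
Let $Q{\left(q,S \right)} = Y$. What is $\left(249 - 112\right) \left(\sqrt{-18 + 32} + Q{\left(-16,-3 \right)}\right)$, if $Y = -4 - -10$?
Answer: $822 + 137 \sqrt{14} \approx 1334.6$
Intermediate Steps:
$Y = 6$ ($Y = -4 + 10 = 6$)
$Q{\left(q,S \right)} = 6$
$\left(249 - 112\right) \left(\sqrt{-18 + 32} + Q{\left(-16,-3 \right)}\right) = \left(249 - 112\right) \left(\sqrt{-18 + 32} + 6\right) = 137 \left(\sqrt{14} + 6\right) = 137 \left(6 + \sqrt{14}\right) = 822 + 137 \sqrt{14}$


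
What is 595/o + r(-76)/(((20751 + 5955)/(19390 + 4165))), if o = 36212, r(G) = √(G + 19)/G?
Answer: 595/36212 - 23555*I*√57/2029656 ≈ 0.016431 - 0.087619*I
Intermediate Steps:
r(G) = √(19 + G)/G
595/o + r(-76)/(((20751 + 5955)/(19390 + 4165))) = 595/36212 + (√(19 - 76)/(-76))/(((20751 + 5955)/(19390 + 4165))) = 595*(1/36212) + (-I*√57/76)/((26706/23555)) = 595/36212 + (-I*√57/76)/((26706*(1/23555))) = 595/36212 + (-I*√57/76)/(26706/23555) = 595/36212 - I*√57/76*(23555/26706) = 595/36212 - 23555*I*√57/2029656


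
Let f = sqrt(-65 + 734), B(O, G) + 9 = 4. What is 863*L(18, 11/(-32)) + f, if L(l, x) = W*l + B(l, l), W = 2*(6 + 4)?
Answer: 306365 + sqrt(669) ≈ 3.0639e+5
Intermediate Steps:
B(O, G) = -5 (B(O, G) = -9 + 4 = -5)
W = 20 (W = 2*10 = 20)
f = sqrt(669) ≈ 25.865
L(l, x) = -5 + 20*l (L(l, x) = 20*l - 5 = -5 + 20*l)
863*L(18, 11/(-32)) + f = 863*(-5 + 20*18) + sqrt(669) = 863*(-5 + 360) + sqrt(669) = 863*355 + sqrt(669) = 306365 + sqrt(669)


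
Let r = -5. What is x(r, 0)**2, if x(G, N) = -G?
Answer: 25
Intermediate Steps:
x(r, 0)**2 = (-1*(-5))**2 = 5**2 = 25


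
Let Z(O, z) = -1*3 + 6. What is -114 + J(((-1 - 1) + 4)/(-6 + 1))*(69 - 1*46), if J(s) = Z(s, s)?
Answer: -45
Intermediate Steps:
Z(O, z) = 3 (Z(O, z) = -3 + 6 = 3)
J(s) = 3
-114 + J(((-1 - 1) + 4)/(-6 + 1))*(69 - 1*46) = -114 + 3*(69 - 1*46) = -114 + 3*(69 - 46) = -114 + 3*23 = -114 + 69 = -45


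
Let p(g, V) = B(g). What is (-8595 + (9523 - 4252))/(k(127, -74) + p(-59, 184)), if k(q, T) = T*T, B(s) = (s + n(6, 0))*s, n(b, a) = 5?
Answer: -1662/4331 ≈ -0.38375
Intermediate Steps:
B(s) = s*(5 + s) (B(s) = (s + 5)*s = (5 + s)*s = s*(5 + s))
p(g, V) = g*(5 + g)
k(q, T) = T²
(-8595 + (9523 - 4252))/(k(127, -74) + p(-59, 184)) = (-8595 + (9523 - 4252))/((-74)² - 59*(5 - 59)) = (-8595 + 5271)/(5476 - 59*(-54)) = -3324/(5476 + 3186) = -3324/8662 = -3324*1/8662 = -1662/4331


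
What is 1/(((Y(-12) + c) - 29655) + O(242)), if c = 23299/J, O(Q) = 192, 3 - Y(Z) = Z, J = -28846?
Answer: -28846/849480307 ≈ -3.3957e-5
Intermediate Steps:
Y(Z) = 3 - Z
c = -23299/28846 (c = 23299/(-28846) = 23299*(-1/28846) = -23299/28846 ≈ -0.80770)
1/(((Y(-12) + c) - 29655) + O(242)) = 1/((((3 - 1*(-12)) - 23299/28846) - 29655) + 192) = 1/((((3 + 12) - 23299/28846) - 29655) + 192) = 1/(((15 - 23299/28846) - 29655) + 192) = 1/((409391/28846 - 29655) + 192) = 1/(-855018739/28846 + 192) = 1/(-849480307/28846) = -28846/849480307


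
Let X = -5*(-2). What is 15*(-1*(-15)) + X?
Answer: 235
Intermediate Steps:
X = 10
15*(-1*(-15)) + X = 15*(-1*(-15)) + 10 = 15*15 + 10 = 225 + 10 = 235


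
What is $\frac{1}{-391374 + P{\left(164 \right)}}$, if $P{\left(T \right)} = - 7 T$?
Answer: $- \frac{1}{392522} \approx -2.5476 \cdot 10^{-6}$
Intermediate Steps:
$\frac{1}{-391374 + P{\left(164 \right)}} = \frac{1}{-391374 - 1148} = \frac{1}{-392522} = - \frac{1}{392522}$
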